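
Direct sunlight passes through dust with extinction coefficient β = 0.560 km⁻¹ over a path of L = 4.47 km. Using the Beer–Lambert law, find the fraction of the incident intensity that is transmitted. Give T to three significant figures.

0.0818

τ = β·L = 0.560 × 4.47 = 2.5032.
T = exp(−2.5032) = 0.0818.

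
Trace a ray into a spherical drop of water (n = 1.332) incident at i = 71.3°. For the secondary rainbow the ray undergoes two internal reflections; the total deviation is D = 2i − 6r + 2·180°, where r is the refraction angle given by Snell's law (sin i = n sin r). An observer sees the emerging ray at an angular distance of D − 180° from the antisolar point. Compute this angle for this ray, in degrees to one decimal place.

sin r = sin 71.3° / 1.332 = 0.9472/1.332 = 0.7111; r = 45.33°.
D = 2·71.3° − 6·45.33° + 2·180° = 142.60° − 271.96° + 360° = 230.64°.
Angle from antisolar point = D − 180° = 50.64°.

50.6°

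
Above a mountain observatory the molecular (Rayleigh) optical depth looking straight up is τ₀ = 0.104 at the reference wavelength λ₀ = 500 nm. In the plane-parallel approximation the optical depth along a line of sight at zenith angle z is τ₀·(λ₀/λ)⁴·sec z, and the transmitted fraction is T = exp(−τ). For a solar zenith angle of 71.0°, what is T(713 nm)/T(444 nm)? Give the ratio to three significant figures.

1.55

Airmass: sec 71.0° = 3.0716.
τ(713 nm) = 0.104 × (500/713)⁴ × 3.0716 = 0.104 × 0.2418 × 3.0716 = 0.0773.
τ(444 nm) = 0.104 × (500/444)⁴ × 3.0716 = 0.104 × 1.6082 × 3.0716 = 0.5137.
T(713)/T(444) = exp(τ_B − τ_A) = exp(0.4365) = 1.5473.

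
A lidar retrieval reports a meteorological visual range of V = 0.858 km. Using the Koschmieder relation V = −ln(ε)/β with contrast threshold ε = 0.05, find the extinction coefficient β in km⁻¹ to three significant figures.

β = −ln(0.05) / V = 2.996 / 0.858 = 3.4915 km⁻¹.

3.49 km⁻¹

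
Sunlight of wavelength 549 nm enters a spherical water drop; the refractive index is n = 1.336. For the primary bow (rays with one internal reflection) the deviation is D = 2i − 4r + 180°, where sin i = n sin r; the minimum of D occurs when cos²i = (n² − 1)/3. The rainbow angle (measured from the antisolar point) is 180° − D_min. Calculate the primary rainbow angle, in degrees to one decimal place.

cos²i = (1.78490 − 1)/3 = 0.26163; i = arccos(0.51150) = 59.236°.
sin r = sin 59.236°/1.336 = 0.64318; r = 40.029°.
D_min = 2·59.236° − 4·40.029° + 180° = 138.356°.
Rainbow angle = 180° − D_min = 41.644°.

41.6°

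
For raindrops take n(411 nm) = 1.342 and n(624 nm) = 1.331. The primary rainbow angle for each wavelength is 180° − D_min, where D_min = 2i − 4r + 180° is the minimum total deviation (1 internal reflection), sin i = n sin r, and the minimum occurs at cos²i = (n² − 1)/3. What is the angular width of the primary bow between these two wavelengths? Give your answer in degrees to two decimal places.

At 411 nm (n = 1.342): cos²i = 0.26699 → i = 58.888°, r = 39.641°, D_min = 139.213°, rainbow angle = 40.787°.
At 624 nm (n = 1.331): cos²i = 0.25719 → i = 59.527°, r = 40.356°, D_min = 137.630°, rainbow angle = 42.370°.
Angular width = |40.787° − 42.370°| = 1.583°.

1.58°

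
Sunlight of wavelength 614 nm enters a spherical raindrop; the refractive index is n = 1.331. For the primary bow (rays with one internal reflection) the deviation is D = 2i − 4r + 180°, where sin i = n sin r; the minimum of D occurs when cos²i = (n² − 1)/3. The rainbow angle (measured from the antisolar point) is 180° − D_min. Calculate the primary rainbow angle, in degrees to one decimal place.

cos²i = (1.77156 − 1)/3 = 0.25719; i = arccos(0.50714) = 59.527°.
sin r = sin 59.527°/1.331 = 0.64753; r = 40.356°.
D_min = 2·59.527° − 4·40.356° + 180° = 137.630°.
Rainbow angle = 180° − D_min = 42.370°.

42.4°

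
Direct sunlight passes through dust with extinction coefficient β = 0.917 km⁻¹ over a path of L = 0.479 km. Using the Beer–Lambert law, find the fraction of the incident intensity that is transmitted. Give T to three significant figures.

0.645

τ = β·L = 0.917 × 0.479 = 0.4392.
T = exp(−0.4392) = 0.6445.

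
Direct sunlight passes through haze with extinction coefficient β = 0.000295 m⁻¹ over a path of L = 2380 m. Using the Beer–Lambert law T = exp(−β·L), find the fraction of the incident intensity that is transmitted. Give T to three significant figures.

τ = β·L = 0.000295 × 2380 = 0.7021.
T = exp(−0.7021) = 0.4955.

0.496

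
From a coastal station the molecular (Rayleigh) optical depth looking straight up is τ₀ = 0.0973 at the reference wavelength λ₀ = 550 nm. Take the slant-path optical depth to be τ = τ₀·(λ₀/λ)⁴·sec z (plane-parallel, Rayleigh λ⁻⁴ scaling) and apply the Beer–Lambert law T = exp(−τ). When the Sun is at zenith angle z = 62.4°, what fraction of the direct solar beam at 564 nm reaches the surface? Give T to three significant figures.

0.827

sec 62.4° = 2.1584.
τ = 0.0973 × (550/564)⁴ × 2.1584 = 0.0973 × 0.9043 × 2.1584 = 0.1899.
T = exp(−0.1899) = 0.8270.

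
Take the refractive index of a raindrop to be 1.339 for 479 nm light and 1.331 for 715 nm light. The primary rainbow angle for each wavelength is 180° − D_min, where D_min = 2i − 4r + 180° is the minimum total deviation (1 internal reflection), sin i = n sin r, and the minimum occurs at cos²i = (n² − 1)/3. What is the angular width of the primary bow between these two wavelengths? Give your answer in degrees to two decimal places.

1.16°

At 479 nm (n = 1.339): cos²i = 0.26431 → i = 59.062°, r = 39.834°, D_min = 138.786°, rainbow angle = 41.214°.
At 715 nm (n = 1.331): cos²i = 0.25719 → i = 59.527°, r = 40.356°, D_min = 137.630°, rainbow angle = 42.370°.
Angular width = |41.214° − 42.370°| = 1.156°.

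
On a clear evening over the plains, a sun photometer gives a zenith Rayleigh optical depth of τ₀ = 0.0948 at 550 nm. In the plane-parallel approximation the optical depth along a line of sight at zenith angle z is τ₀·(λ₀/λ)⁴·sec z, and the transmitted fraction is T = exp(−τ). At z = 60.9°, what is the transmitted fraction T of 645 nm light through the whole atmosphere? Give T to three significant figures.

0.902

sec 60.9° = 2.0562.
τ = 0.0948 × (550/645)⁴ × 2.0562 = 0.0948 × 0.5287 × 2.0562 = 0.1031.
T = exp(−0.1031) = 0.9021.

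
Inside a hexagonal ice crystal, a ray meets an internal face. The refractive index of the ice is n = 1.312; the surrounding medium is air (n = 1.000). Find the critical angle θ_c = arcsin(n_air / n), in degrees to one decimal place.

49.7°

sin θ_c = n_air / n = 1.000 / 1.312 = 0.7622.
θ_c = arcsin(0.7622) = 49.66°.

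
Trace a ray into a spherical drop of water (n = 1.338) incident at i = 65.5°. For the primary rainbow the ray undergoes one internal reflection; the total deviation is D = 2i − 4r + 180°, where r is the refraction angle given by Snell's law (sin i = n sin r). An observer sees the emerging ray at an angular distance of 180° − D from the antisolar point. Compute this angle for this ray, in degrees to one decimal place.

40.4°

sin r = sin 65.5° / 1.338 = 0.9100/1.338 = 0.6801; r = 42.85°.
D = 2·65.5° − 4·42.85° + 180° = 131.00° − 171.40° + 180° = 139.60°.
Angle from antisolar point = 180° − D = 40.40°.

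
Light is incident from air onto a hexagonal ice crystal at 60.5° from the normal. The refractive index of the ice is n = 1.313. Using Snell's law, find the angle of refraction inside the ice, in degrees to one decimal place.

41.5°

Snell: sin θ_r = sin θ_i / n = sin 60.5° / 1.313 = 0.8704 / 1.313 = 0.6629.
θ_r = arcsin(0.6629) = 41.52°.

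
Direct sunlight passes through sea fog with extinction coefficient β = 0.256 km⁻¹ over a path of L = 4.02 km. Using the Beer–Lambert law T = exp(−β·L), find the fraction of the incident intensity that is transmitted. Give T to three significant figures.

0.357

τ = β·L = 0.256 × 4.02 = 1.0291.
T = exp(−1.0291) = 0.3573.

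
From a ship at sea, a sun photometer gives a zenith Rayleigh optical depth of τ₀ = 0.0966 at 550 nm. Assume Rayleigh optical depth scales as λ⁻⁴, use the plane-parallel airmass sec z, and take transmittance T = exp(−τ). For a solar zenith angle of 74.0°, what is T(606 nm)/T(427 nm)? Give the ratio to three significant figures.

2.07

Airmass: sec 74.0° = 3.6280.
τ(606 nm) = 0.0966 × (550/606)⁴ × 3.6280 = 0.0966 × 0.6785 × 3.6280 = 0.2378.
τ(427 nm) = 0.0966 × (550/427)⁴ × 3.6280 = 0.0966 × 2.7526 × 3.6280 = 0.9647.
T(606)/T(427) = exp(τ_B − τ_A) = exp(0.7269) = 2.0686.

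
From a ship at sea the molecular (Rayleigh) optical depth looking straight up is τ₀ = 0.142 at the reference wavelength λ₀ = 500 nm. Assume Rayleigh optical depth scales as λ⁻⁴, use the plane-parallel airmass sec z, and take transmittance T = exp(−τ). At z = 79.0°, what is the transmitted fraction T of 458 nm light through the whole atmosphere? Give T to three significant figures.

0.347

sec 79.0° = 5.2408.
τ = 0.142 × (500/458)⁴ × 5.2408 = 0.142 × 1.4204 × 5.2408 = 1.0571.
T = exp(−1.0571) = 0.3475.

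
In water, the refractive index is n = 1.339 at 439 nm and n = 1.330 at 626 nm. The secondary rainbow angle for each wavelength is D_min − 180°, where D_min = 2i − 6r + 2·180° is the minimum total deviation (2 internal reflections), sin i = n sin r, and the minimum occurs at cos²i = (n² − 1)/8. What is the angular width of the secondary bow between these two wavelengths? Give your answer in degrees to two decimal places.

At 439 nm (n = 1.339): cos²i = 0.09912 → i = 71.650°, r = 45.141°, D_min = 232.451°, rainbow angle = 52.451°.
At 626 nm (n = 1.330): cos²i = 0.09611 → i = 71.940°, r = 45.630°, D_min = 230.101°, rainbow angle = 50.101°.
Angular width = |52.451° − 50.101°| = 2.350°.

2.35°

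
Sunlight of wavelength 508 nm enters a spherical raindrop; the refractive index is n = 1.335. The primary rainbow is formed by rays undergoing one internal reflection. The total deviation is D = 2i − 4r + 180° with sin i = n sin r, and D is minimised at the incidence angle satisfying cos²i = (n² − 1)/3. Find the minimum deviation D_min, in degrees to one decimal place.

cos²i = (1.78222 − 1)/3 = 0.26074; i = arccos(0.51063) = 59.294°.
sin r = sin 59.294°/1.335 = 0.64405; r = 40.094°.
D_min = 2·59.294° − 4·40.094° + 180° = 138.212°.

138.2°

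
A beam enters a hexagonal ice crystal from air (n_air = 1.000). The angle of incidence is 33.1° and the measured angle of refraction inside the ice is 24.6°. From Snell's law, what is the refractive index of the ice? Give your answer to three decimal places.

n = sin θ_i / sin θ_r = sin 33.1° / sin 24.6° = 0.5461 / 0.4163 = 1.3119.

1.312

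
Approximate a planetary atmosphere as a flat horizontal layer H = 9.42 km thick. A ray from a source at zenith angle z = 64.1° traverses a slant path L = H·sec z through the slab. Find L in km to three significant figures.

21.6 km

sec z = 1/cos 64.1° = 2.2894.
L = 9.42 × 2.2894 = 21.566 km.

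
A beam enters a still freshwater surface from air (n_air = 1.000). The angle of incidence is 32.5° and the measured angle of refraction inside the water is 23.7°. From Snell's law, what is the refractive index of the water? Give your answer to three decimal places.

n = sin θ_i / sin θ_r = sin 32.5° / sin 23.7° = 0.5373 / 0.4019 = 1.3367.

1.337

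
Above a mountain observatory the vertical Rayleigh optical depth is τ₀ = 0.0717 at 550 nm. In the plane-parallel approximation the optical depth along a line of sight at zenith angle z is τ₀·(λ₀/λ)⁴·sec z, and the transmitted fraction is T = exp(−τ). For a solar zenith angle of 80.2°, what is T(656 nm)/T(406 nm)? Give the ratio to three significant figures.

Airmass: sec 80.2° = 5.8751.
τ(656 nm) = 0.0717 × (550/656)⁴ × 5.8751 = 0.0717 × 0.4941 × 5.8751 = 0.2081.
τ(406 nm) = 0.0717 × (550/406)⁴ × 5.8751 = 0.0717 × 3.3678 × 5.8751 = 1.4187.
T(656)/T(406) = exp(τ_B − τ_A) = exp(1.2105) = 3.3552.

3.36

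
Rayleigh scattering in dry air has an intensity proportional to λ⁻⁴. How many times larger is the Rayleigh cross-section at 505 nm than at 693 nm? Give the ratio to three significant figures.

3.55

Rayleigh scattering ∝ λ⁻⁴, so the ratio of coefficients is the inverse fourth power of the wavelength ratio.
σ(505)/σ(693) = (693/505)⁴ = (1.3723)⁴ = 3.546.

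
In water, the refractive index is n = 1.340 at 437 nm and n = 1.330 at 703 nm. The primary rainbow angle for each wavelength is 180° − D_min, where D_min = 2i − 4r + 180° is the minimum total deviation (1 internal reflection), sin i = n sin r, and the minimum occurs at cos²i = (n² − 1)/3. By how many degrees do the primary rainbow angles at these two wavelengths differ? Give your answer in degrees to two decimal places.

1.45°

At 437 nm (n = 1.340): cos²i = 0.26520 → i = 59.004°, r = 39.770°, D_min = 138.929°, rainbow angle = 41.071°.
At 703 nm (n = 1.330): cos²i = 0.25630 → i = 59.585°, r = 40.422°, D_min = 137.484°, rainbow angle = 42.516°.
Angular width = |41.071° − 42.516°| = 1.445°.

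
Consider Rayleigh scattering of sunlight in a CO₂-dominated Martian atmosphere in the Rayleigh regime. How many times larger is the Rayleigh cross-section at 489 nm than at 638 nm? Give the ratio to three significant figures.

2.90

Rayleigh scattering ∝ λ⁻⁴, so the ratio of coefficients is the inverse fourth power of the wavelength ratio.
σ(489)/σ(638) = (638/489)⁴ = (1.3047)⁴ = 2.898.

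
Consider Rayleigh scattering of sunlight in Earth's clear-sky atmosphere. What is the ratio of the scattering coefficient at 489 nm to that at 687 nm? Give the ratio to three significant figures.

Rayleigh scattering ∝ λ⁻⁴, so the ratio of coefficients is the inverse fourth power of the wavelength ratio.
σ(489)/σ(687) = (687/489)⁴ = (1.4049)⁴ = 3.896.

3.90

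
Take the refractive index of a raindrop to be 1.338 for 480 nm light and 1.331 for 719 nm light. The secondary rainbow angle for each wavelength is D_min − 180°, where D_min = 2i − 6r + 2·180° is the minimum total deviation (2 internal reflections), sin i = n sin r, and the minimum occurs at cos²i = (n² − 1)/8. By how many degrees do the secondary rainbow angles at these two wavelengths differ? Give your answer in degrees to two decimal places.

At 480 nm (n = 1.338): cos²i = 0.09878 → i = 71.682°, r = 45.195°, D_min = 232.193°, rainbow angle = 52.193°.
At 719 nm (n = 1.331): cos²i = 0.09645 → i = 71.907°, r = 45.575°, D_min = 230.365°, rainbow angle = 50.365°.
Angular width = |52.193° − 50.365°| = 1.828°.

1.83°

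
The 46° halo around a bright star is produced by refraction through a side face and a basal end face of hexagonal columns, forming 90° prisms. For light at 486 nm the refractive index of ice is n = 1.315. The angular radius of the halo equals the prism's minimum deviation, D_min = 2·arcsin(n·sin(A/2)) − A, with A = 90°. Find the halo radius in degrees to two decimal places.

n·sin(A/2) = 1.315 × sin 45° = 1.315 × 0.7071 = 0.9298.
D_min = 2·arcsin(0.9298) − 90° = 2 × 68.411° − 90° = 46.821°.

46.82°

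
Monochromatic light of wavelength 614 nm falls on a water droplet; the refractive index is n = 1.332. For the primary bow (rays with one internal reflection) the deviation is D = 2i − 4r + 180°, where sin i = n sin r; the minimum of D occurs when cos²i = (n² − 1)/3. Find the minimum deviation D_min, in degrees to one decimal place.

137.8°

cos²i = (1.77422 − 1)/3 = 0.25807; i = arccos(0.50801) = 59.469°.
sin r = sin 59.469°/1.332 = 0.64666; r = 40.290°.
D_min = 2·59.469° − 4·40.290° + 180° = 137.776°.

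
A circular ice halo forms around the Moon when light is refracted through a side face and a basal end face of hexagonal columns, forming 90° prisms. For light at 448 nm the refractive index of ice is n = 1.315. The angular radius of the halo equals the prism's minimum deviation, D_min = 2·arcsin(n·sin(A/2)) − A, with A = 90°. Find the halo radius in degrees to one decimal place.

n·sin(A/2) = 1.315 × sin 45° = 1.315 × 0.7071 = 0.9298.
D_min = 2·arcsin(0.9298) − 90° = 2 × 68.411° − 90° = 46.821°.

46.8°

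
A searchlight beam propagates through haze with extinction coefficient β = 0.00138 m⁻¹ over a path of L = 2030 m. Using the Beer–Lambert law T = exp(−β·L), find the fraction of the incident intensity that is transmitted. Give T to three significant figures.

0.0607

τ = β·L = 0.00138 × 2030 = 2.8014.
T = exp(−2.8014) = 0.0607.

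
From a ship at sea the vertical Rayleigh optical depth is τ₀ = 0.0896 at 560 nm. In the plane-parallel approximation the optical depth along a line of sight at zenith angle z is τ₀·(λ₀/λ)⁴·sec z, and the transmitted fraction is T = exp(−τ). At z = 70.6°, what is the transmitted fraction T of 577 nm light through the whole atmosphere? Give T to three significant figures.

0.787

sec 70.6° = 3.0106.
τ = 0.0896 × (560/577)⁴ × 3.0106 = 0.0896 × 0.8873 × 3.0106 = 0.2393.
T = exp(−0.2393) = 0.7872.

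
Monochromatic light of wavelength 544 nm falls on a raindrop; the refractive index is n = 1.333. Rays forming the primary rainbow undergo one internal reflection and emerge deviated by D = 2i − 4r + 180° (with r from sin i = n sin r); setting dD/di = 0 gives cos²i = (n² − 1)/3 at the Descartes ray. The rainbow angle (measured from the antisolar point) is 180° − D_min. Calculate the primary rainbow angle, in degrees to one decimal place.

42.1°

cos²i = (1.77689 − 1)/3 = 0.25896; i = arccos(0.50888) = 59.410°.
sin r = sin 59.410°/1.333 = 0.64579; r = 40.225°.
D_min = 2·59.410° − 4·40.225° + 180° = 137.922°.
Rainbow angle = 180° − D_min = 42.078°.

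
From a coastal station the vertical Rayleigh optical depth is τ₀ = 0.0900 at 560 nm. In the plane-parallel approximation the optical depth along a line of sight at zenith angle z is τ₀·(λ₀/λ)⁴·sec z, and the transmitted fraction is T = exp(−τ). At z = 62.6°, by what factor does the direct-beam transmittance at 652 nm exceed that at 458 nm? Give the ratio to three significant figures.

1.39

Airmass: sec 62.6° = 2.1730.
τ(652 nm) = 0.0900 × (560/652)⁴ × 2.1730 = 0.0900 × 0.5442 × 2.1730 = 0.1064.
τ(458 nm) = 0.0900 × (560/458)⁴ × 2.1730 = 0.0900 × 2.2351 × 2.1730 = 0.4371.
T(652)/T(458) = exp(τ_B − τ_A) = exp(0.3307) = 1.3919.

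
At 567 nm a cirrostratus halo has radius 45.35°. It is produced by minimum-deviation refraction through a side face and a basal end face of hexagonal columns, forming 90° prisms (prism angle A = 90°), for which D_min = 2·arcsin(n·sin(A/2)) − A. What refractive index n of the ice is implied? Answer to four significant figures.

1.308

Rearranging: n = sin((D_min + A)/2) / sin(A/2).
(D_min + A)/2 = (45.35° + 90°)/2 = 67.675°.
n = sin 67.675° / sin 45° = 0.9250 / 0.7071 = 1.3082.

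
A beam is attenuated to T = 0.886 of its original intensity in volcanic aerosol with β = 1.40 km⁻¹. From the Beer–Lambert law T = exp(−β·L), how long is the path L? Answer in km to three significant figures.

Beer–Lambert: T = exp(−βL) ⇒ L = −ln(T)/β = −ln(0.886)/1.40 = 0.1210/1.40 = 0.08646 km.

0.0865 km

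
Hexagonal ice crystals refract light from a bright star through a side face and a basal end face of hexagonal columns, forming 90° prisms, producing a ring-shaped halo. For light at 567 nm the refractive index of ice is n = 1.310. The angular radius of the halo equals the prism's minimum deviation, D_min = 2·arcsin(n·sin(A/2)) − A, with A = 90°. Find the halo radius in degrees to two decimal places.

n·sin(A/2) = 1.310 × sin 45° = 1.310 × 0.7071 = 0.9263.
D_min = 2·arcsin(0.9263) − 90° = 2 × 67.867° − 90° = 45.733°.

45.73°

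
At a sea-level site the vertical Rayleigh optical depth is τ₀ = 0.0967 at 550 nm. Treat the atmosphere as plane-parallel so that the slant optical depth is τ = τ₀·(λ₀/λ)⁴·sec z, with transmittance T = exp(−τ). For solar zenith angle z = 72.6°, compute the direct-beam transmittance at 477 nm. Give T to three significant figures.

0.565

sec 72.6° = 3.3440.
τ = 0.0967 × (550/477)⁴ × 3.3440 = 0.0967 × 1.7676 × 3.3440 = 0.5716.
T = exp(−0.5716) = 0.5646.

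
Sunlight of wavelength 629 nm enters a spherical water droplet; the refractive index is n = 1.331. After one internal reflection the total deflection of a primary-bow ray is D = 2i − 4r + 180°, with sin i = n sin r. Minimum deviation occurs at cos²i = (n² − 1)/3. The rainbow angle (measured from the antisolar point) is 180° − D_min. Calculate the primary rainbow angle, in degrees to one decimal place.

42.4°

cos²i = (1.77156 − 1)/3 = 0.25719; i = arccos(0.50714) = 59.527°.
sin r = sin 59.527°/1.331 = 0.64753; r = 40.356°.
D_min = 2·59.527° − 4·40.356° + 180° = 137.630°.
Rainbow angle = 180° − D_min = 42.370°.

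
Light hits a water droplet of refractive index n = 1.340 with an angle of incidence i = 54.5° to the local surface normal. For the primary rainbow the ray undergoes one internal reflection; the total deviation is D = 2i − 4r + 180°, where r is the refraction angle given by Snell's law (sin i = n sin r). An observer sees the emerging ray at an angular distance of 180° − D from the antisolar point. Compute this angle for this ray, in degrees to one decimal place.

sin r = sin 54.5° / 1.340 = 0.8141/1.340 = 0.6075; r = 37.41°.
D = 2·54.5° − 4·37.41° + 180° = 109.00° − 149.65° + 180° = 139.35°.
Angle from antisolar point = 180° − D = 40.65°.

40.6°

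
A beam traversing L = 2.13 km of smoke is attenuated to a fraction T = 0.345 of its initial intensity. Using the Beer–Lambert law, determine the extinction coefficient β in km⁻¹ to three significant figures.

Beer–Lambert: T = exp(−βL) ⇒ β = −ln(T)/L = −ln(0.345)/2.13 = 1.0642/2.13 = 0.4996 km⁻¹.

0.500 km⁻¹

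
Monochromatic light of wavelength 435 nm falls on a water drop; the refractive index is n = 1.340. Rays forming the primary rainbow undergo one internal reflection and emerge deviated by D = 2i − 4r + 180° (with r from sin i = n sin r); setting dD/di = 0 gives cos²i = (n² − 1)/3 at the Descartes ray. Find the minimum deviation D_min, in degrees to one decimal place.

cos²i = (1.79560 − 1)/3 = 0.26520; i = arccos(0.51498) = 59.004°.
sin r = sin 59.004°/1.340 = 0.63971; r = 39.770°.
D_min = 2·59.004° − 4·39.770° + 180° = 138.929°.

138.9°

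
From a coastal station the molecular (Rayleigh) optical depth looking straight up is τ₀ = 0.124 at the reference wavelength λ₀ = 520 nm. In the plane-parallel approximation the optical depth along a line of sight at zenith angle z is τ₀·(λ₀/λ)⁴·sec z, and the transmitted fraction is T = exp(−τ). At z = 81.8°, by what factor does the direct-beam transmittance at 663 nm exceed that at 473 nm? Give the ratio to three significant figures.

Airmass: sec 81.8° = 7.0112.
τ(663 nm) = 0.124 × (520/663)⁴ × 7.0112 = 0.124 × 0.3784 × 7.0112 = 0.3290.
τ(473 nm) = 0.124 × (520/473)⁴ × 7.0112 = 0.124 × 1.4607 × 7.0112 = 1.2699.
T(663)/T(473) = exp(τ_B − τ_A) = exp(0.9410) = 2.5624.

2.56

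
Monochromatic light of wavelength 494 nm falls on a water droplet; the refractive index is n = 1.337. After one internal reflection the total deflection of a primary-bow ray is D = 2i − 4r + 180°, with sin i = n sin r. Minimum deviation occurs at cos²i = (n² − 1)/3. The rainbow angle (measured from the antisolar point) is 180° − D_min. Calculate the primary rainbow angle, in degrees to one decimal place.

41.5°

cos²i = (1.78757 − 1)/3 = 0.26252; i = arccos(0.51237) = 59.178°.
sin r = sin 59.178°/1.337 = 0.64231; r = 39.964°.
D_min = 2·59.178° − 4·39.964° + 180° = 138.500°.
Rainbow angle = 180° − D_min = 41.500°.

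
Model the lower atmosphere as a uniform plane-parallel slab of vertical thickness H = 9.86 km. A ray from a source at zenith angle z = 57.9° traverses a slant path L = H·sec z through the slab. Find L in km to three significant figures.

sec z = 1/cos 57.9° = 1.8818.
L = 9.86 × 1.8818 = 18.555 km.

18.6 km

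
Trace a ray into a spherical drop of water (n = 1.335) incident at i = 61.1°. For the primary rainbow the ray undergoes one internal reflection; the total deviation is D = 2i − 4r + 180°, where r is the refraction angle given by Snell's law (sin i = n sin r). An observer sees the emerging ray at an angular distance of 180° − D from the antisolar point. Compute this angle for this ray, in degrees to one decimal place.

41.7°

sin r = sin 61.1° / 1.335 = 0.8755/1.335 = 0.6558; r = 40.98°.
D = 2·61.1° − 4·40.98° + 180° = 122.20° − 163.91° + 180° = 138.29°.
Angle from antisolar point = 180° − D = 41.71°.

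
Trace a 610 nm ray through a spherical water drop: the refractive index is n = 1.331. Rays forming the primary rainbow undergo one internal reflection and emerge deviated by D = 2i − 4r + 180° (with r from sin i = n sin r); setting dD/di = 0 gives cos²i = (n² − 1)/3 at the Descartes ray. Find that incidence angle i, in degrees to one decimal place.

59.5°

cos²i = (1.331² − 1)/3 = (1.77156 − 1)/3 = 0.25719.
cos i = 0.50714, so i = 59.527°.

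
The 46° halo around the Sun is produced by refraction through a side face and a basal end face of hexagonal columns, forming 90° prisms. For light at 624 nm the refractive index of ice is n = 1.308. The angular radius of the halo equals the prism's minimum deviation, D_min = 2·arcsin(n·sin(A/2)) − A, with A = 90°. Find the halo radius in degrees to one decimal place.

45.3°

n·sin(A/2) = 1.308 × sin 45° = 1.308 × 0.7071 = 0.9249.
D_min = 2·arcsin(0.9249) − 90° = 2 × 67.653° − 90° = 45.305°.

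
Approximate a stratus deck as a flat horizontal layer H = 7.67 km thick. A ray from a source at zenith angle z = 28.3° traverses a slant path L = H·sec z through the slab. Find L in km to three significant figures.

sec z = 1/cos 28.3° = 1.1357.
L = 7.67 × 1.1357 = 8.711 km.

8.71 km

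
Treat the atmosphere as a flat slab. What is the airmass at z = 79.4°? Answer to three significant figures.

X = sec z = 1/cos 79.4° = 1/0.1840 = 5.4362.

5.44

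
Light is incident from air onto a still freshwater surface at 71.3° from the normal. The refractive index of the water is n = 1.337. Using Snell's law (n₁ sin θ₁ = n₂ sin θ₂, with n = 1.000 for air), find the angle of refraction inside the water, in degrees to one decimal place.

45.1°

Snell: sin θ_r = sin θ_i / n = sin 71.3° / 1.337 = 0.9472 / 1.337 = 0.7085.
θ_r = arcsin(0.7085) = 45.11°.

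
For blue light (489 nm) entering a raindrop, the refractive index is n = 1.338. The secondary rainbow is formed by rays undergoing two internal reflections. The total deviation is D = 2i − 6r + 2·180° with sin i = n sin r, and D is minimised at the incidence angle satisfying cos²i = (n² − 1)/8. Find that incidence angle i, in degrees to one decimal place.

71.7°

cos²i = (1.338² − 1)/8 = (1.79024 − 1)/8 = 0.09878.
cos i = 0.31429, so i = 71.682°.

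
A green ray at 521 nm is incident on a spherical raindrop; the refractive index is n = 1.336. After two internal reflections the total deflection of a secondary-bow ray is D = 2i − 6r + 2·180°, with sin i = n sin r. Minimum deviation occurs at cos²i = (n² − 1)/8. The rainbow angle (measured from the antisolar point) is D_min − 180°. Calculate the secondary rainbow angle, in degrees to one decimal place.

51.7°

cos²i = (1.78490 − 1)/8 = 0.09811; i = arccos(0.31323) = 71.746°.
sin r = sin 71.746°/1.336 = 0.71084; r = 45.303°.
D_min = 2·71.746° − 6·45.303° + 360° = 231.674°.
Rainbow angle = D_min − 180° = 51.674°.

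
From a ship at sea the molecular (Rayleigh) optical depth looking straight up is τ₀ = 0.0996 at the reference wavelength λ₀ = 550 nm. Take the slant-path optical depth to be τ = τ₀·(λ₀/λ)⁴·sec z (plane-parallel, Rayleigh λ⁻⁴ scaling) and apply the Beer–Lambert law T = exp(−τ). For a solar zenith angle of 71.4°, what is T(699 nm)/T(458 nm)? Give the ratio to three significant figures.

Airmass: sec 71.4° = 3.1352.
τ(699 nm) = 0.0996 × (550/699)⁴ × 3.1352 = 0.0996 × 0.3833 × 3.1352 = 0.1197.
τ(458 nm) = 0.0996 × (550/458)⁴ × 3.1352 = 0.0996 × 2.0796 × 3.1352 = 0.6494.
T(699)/T(458) = exp(τ_B − τ_A) = exp(0.5297) = 1.6984.

1.70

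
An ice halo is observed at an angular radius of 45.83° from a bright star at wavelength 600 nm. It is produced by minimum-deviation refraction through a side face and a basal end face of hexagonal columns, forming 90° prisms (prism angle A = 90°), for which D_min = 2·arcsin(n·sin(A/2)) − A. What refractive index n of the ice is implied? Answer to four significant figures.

Rearranging: n = sin((D_min + A)/2) / sin(A/2).
(D_min + A)/2 = (45.83° + 90°)/2 = 67.915°.
n = sin 67.915° / sin 45° = 0.9266 / 0.7071 = 1.3104.

1.310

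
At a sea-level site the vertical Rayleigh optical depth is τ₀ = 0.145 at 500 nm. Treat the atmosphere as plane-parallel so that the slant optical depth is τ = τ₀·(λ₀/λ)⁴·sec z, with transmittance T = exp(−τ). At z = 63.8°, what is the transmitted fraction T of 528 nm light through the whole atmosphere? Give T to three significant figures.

0.768

sec 63.8° = 2.2650.
τ = 0.145 × (500/528)⁴ × 2.2650 = 0.145 × 0.8042 × 2.2650 = 0.2641.
T = exp(−0.2641) = 0.7679.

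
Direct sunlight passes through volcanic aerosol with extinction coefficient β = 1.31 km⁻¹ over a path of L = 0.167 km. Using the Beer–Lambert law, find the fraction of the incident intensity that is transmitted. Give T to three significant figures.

τ = β·L = 1.31 × 0.167 = 0.2188.
T = exp(−0.2188) = 0.8035.

0.804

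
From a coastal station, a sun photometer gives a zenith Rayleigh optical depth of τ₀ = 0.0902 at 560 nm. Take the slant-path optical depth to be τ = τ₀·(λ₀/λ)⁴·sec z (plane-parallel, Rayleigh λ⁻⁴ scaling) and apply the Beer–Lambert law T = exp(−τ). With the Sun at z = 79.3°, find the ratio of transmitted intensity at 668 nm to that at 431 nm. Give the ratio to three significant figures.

3.14

Airmass: sec 79.3° = 5.3860.
τ(668 nm) = 0.0902 × (560/668)⁴ × 5.3860 = 0.0902 × 0.4939 × 5.3860 = 0.2399.
τ(431 nm) = 0.0902 × (560/431)⁴ × 5.3860 = 0.0902 × 2.8500 × 5.3860 = 1.3846.
T(668)/T(431) = exp(τ_B − τ_A) = exp(1.1446) = 3.1413.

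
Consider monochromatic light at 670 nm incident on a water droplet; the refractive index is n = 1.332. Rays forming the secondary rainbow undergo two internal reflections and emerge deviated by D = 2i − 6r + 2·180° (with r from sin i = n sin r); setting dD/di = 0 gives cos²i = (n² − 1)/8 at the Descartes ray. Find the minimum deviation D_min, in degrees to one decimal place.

230.6°

cos²i = (1.77422 − 1)/8 = 0.09678; i = arccos(0.31109) = 71.875°.
sin r = sin 71.875°/1.332 = 0.71350; r = 45.520°.
D_min = 2·71.875° − 6·45.520° + 360° = 230.628°.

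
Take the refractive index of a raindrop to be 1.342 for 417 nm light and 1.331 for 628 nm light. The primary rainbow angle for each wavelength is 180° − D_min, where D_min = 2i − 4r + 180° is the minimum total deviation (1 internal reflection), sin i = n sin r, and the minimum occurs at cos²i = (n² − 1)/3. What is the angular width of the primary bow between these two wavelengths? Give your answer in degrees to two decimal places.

At 417 nm (n = 1.342): cos²i = 0.26699 → i = 58.888°, r = 39.641°, D_min = 139.213°, rainbow angle = 40.787°.
At 628 nm (n = 1.331): cos²i = 0.25719 → i = 59.527°, r = 40.356°, D_min = 137.630°, rainbow angle = 42.370°.
Angular width = |40.787° − 42.370°| = 1.583°.

1.58°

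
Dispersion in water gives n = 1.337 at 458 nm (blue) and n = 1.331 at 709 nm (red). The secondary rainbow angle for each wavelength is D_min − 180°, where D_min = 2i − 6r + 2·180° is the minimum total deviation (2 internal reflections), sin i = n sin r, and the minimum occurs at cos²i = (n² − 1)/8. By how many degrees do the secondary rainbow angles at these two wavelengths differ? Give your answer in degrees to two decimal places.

At 458 nm (n = 1.337): cos²i = 0.09845 → i = 71.714°, r = 45.249°, D_min = 231.934°, rainbow angle = 51.934°.
At 709 nm (n = 1.331): cos²i = 0.09645 → i = 71.907°, r = 45.575°, D_min = 230.365°, rainbow angle = 50.365°.
Angular width = |51.934° − 50.365°| = 1.569°.

1.57°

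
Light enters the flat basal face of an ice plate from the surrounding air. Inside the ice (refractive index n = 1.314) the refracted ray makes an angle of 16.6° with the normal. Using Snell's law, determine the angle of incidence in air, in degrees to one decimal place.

22.0°

Snell: sin θ_i = n · sin θ_r = 1.314 × sin 16.6° = 1.314 × 0.2857 = 0.3754.
θ_i = arcsin(0.3754) = 22.05°.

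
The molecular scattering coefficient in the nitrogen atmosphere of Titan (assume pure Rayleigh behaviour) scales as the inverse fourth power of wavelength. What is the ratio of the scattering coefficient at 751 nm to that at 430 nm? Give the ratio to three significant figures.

Rayleigh scattering ∝ λ⁻⁴, so the ratio of coefficients is the inverse fourth power of the wavelength ratio.
σ(751)/σ(430) = (430/751)⁴ = (0.5726)⁴ = 0.1075.

0.107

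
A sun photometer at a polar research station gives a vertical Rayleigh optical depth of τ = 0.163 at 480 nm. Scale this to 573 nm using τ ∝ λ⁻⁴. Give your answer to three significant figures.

0.0803

τ(573 nm) = τ(480 nm) × (480/573)⁴ = 0.163 × (0.8377)⁴ = 0.163 × 0.4924 = 0.0803.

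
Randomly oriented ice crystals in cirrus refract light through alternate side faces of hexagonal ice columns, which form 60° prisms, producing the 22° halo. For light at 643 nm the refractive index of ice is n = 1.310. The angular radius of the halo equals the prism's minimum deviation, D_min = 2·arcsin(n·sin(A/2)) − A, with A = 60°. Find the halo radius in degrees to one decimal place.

21.8°

n·sin(A/2) = 1.310 × sin 30° = 1.310 × 0.5000 = 0.6550.
D_min = 2·arcsin(0.6550) − 60° = 2 × 40.920° − 60° = 21.839°.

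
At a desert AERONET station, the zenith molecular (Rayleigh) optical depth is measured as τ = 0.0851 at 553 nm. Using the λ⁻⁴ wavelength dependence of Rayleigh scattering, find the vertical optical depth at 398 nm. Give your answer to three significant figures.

0.317

τ(398 nm) = τ(553 nm) × (553/398)⁴ = 0.0851 × (1.3894)⁴ = 0.0851 × 3.7271 = 0.3172.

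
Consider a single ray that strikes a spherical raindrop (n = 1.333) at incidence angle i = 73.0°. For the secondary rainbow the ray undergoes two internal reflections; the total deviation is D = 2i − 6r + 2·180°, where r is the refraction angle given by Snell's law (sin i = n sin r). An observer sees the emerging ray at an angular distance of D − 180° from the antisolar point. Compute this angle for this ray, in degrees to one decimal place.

51.0°

sin r = sin 73.0° / 1.333 = 0.9563/1.333 = 0.7174; r = 45.84°.
D = 2·73.0° − 6·45.84° + 2·180° = 146.00° − 275.05° + 360° = 230.95°.
Angle from antisolar point = D − 180° = 50.95°.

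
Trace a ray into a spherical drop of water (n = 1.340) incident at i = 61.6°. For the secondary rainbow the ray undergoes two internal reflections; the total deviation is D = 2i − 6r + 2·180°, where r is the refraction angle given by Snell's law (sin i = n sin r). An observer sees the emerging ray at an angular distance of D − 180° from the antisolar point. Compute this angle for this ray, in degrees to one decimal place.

57.0°

sin r = sin 61.6° / 1.340 = 0.8796/1.340 = 0.6565; r = 41.03°.
D = 2·61.6° − 6·41.03° + 2·180° = 123.20° − 246.18° + 360° = 237.02°.
Angle from antisolar point = D − 180° = 57.02°.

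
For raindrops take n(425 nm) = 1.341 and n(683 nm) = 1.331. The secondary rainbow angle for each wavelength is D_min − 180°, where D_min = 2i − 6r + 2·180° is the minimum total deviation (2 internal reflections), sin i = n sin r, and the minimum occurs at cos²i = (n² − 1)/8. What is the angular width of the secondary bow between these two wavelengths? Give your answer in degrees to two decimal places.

2.60°

At 425 nm (n = 1.341): cos²i = 0.09979 → i = 71.586°, r = 45.034°, D_min = 232.966°, rainbow angle = 52.966°.
At 683 nm (n = 1.331): cos²i = 0.09645 → i = 71.907°, r = 45.575°, D_min = 230.365°, rainbow angle = 50.365°.
Angular width = |52.966° − 50.365°| = 2.601°.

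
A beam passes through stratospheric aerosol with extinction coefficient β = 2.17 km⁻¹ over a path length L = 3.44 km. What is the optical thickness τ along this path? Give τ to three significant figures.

7.46

τ = β·L = 2.17 × 3.44 = 7.4648.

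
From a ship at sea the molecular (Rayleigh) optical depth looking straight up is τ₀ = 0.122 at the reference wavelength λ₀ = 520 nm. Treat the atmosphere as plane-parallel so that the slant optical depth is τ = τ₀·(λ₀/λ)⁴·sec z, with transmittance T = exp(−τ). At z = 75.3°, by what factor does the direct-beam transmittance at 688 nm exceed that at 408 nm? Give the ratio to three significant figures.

Airmass: sec 75.3° = 3.9408.
τ(688 nm) = 0.122 × (520/688)⁴ × 3.9408 = 0.122 × 0.3263 × 3.9408 = 0.1569.
τ(408 nm) = 0.122 × (520/408)⁴ × 3.9408 = 0.122 × 2.6386 × 3.9408 = 1.2686.
T(688)/T(408) = exp(τ_B − τ_A) = exp(1.1117) = 3.0394.

3.04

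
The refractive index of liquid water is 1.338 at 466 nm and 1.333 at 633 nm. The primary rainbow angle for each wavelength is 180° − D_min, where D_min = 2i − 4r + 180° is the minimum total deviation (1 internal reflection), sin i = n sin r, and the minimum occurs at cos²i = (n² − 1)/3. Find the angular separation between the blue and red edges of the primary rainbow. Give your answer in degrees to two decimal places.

0.72°

At 466 nm (n = 1.338): cos²i = 0.26341 → i = 59.120°, r = 39.899°, D_min = 138.643°, rainbow angle = 41.357°.
At 633 nm (n = 1.333): cos²i = 0.25896 → i = 59.410°, r = 40.225°, D_min = 137.922°, rainbow angle = 42.078°.
Angular width = |41.357° − 42.078°| = 0.722°.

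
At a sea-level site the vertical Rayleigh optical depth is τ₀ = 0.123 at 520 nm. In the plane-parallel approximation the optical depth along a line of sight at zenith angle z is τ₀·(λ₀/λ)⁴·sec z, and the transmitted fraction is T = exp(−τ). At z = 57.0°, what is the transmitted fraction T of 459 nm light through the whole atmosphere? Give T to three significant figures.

0.689

sec 57.0° = 1.8361.
τ = 0.123 × (520/459)⁴ × 1.8361 = 0.123 × 1.6473 × 1.8361 = 0.3720.
T = exp(−0.3720) = 0.6893.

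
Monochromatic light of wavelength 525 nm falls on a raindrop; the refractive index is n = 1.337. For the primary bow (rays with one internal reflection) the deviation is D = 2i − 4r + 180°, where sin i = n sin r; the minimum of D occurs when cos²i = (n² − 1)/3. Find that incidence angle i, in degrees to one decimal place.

59.2°

cos²i = (1.337² − 1)/3 = (1.78757 − 1)/3 = 0.26252.
cos i = 0.51237, so i = 59.178°.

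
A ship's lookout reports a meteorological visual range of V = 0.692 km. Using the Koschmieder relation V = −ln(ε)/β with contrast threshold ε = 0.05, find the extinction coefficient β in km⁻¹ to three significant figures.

β = −ln(0.05) / V = 2.996 / 0.692 = 4.3291 km⁻¹.

4.33 km⁻¹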